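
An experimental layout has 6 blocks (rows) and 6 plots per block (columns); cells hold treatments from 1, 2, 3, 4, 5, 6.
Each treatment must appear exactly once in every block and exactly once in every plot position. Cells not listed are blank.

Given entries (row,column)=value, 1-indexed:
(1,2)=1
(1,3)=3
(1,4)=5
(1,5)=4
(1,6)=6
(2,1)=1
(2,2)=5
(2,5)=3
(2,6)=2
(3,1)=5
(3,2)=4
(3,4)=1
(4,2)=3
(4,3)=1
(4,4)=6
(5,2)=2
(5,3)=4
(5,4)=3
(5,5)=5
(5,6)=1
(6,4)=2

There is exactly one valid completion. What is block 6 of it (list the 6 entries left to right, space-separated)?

Block 6, plot 2: block 6 has {2} and plot 2 has {1, 2, 3, 4, 5}, leaving only 6.
Block 6, plot 3: block 6 has {2, 6} and plot 3 has {1, 3, 4}, leaving only 5.
Block 6, plot 5: block 6 has {2, 5, 6} and plot 5 has {3, 4, 5}, leaving only 1.
Block 1, plot 1: block 1 has {1, 3, 4, 5, 6} and plot 1 has {1, 5}, leaving only 2.
Block 2, plot 3: block 2 has {1, 2, 3, 5} and plot 3 has {1, 3, 4, 5}, leaving only 6.
Block 2, plot 4: block 2 has {1, 2, 3, 5, 6} and plot 4 has {1, 2, 3, 5, 6}, leaving only 4.
Block 3, plot 3: block 3 has {1, 4, 5} and plot 3 has {1, 3, 4, 5, 6}, leaving only 2.
Block 3, plot 5: block 3 has {1, 2, 4, 5} and plot 5 has {1, 3, 4, 5}, leaving only 6.
Block 3, plot 6: block 3 has {1, 2, 4, 5, 6} and plot 6 has {1, 2, 6}, leaving only 3.
Block 6, plot 6: block 6 has {1, 2, 5, 6} and plot 6 has {1, 2, 3, 6}, leaving only 4.
Block 6, plot 1: block 6 has {1, 2, 4, 5, 6} and plot 1 has {1, 2, 5}, leaving only 3.
So block 6 reads: 3 6 5 2 1 4.

3 6 5 2 1 4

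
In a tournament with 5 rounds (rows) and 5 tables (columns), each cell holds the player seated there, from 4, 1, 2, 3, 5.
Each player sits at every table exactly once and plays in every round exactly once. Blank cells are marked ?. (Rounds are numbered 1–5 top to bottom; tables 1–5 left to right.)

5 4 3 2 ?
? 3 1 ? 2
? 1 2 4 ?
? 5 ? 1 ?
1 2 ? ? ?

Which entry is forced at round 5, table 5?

4

Round 1, table 5: round 1 has {4, 2, 3, 5} and table 5 has {2}, leaving only 1.
Round 2, table 1: round 2 has {1, 2, 3} and table 1 has {1, 5}, leaving only 4.
Round 2, table 4: round 2 has {4, 1, 2, 3} and table 4 has {4, 1, 2}, leaving only 5.
Round 3, table 1: round 3 has {4, 1, 2} and table 1 has {4, 1, 5}, leaving only 3.
Round 3, table 5: round 3 has {4, 1, 2, 3} and table 5 has {1, 2}, leaving only 5.
Round 4, table 1: round 4 has {1, 5} and table 1 has {4, 1, 3, 5}, leaving only 2.
Round 4, table 3: round 4 has {1, 2, 5} and table 3 has {1, 2, 3}, leaving only 4.
Round 4, table 5: round 4 has {4, 1, 2, 5} and table 5 has {1, 2, 5}, leaving only 3.
Round 5 already has {1, 2} and table 5 already has {1, 2, 3, 5}, so round 5, table 5 must be 4.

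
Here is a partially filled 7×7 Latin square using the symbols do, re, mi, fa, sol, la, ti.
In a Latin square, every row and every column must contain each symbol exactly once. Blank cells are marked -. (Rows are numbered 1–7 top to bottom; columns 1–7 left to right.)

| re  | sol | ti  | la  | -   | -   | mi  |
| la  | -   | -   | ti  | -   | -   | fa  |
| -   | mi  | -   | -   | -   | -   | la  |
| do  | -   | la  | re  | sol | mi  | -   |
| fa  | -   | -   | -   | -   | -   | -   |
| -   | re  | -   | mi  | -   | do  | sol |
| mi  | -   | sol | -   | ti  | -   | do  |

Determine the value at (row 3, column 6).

Row 1, column 6: row 1 has {re, mi, sol, la, ti} and column 6 has {do, mi}, leaving only fa.
Row 1, column 5: row 1 has {re, mi, fa, sol, la, ti} and column 5 has {sol, ti}, leaving only do.
Row 2, column 2: row 2 has {fa, la, ti} and column 2 has {re, mi, sol}, leaving only do.
Row 4, column 7: row 4 has {do, re, mi, sol, la} and column 7 has {do, mi, fa, sol, la}, leaving only ti.
Row 4, column 2: row 4 has {do, re, mi, sol, la, ti} and column 2 has {do, re, mi, sol}, leaving only fa.
Row 5, column 7: row 5 has {fa} and column 7 has {do, mi, fa, sol, la, ti}, leaving only re.
Row 6, column 1: row 6 has {do, re, mi, sol} and column 1 has {do, re, mi, fa, la}, leaving only ti.
Row 3, column 1: row 3 has {mi, la} and column 1 has {do, re, mi, fa, la, ti}, leaving only sol.
Row 6, column 3: row 6 has {do, re, mi, sol, ti} and column 3 has {sol, la, ti}, leaving only fa.
Row 6, column 5: row 6 has {do, re, mi, fa, sol, ti} and column 5 has {do, sol, ti}, leaving only la.
Row 5, column 5: row 5 has {re, fa} and column 5 has {do, sol, la, ti}, leaving only mi.
Row 2, column 5: row 2 has {do, fa, la, ti} and column 5 has {do, mi, sol, la, ti}, leaving only re.
Row 2, column 3: row 2 has {do, re, fa, la, ti} and column 3 has {fa, sol, la, ti}, leaving only mi.
Row 2, column 6: row 2 has {do, re, mi, fa, la, ti} and column 6 has {do, mi, fa}, leaving only sol.
Row 3, column 5: row 3 has {mi, sol, la} and column 5 has {do, re, mi, sol, la, ti}, leaving only fa.
Row 3, column 4: row 3 has {mi, fa, sol, la} and column 4 has {re, mi, la, ti}, leaving only do.
Row 3, column 3: row 3 has {do, mi, fa, sol, la} and column 3 has {mi, fa, sol, la, ti}, leaving only re.
Row 3 already has {do, re, mi, fa, sol, la} and column 6 already has {do, mi, fa, sol}, so row 3, column 6 must be ti.

ti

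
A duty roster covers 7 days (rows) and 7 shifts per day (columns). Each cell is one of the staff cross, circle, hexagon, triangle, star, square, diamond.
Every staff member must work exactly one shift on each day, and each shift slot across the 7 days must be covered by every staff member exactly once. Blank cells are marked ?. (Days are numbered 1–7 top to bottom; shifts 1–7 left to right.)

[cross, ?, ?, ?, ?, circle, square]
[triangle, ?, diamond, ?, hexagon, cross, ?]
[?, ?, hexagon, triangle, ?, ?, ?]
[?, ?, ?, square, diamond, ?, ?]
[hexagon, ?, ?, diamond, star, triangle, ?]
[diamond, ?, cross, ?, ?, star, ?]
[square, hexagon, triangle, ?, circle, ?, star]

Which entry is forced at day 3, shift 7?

diamond

Day 1, shift 3: day 1 has {cross, circle, square} and shift 3 has {cross, hexagon, triangle, diamond}, leaving only star.
Day 1, shift 4: day 1 has {cross, circle, star, square} and shift 4 has {triangle, square, diamond}, leaving only hexagon.
Day 1, shift 5: day 1 has {cross, circle, hexagon, star, square} and shift 5 has {circle, hexagon, star, diamond}, leaving only triangle.
Day 1, shift 2: day 1 has {cross, circle, hexagon, triangle, star, square} and shift 2 has {hexagon}, leaving only diamond.
Day 2, shift 7: day 2 has {cross, hexagon, triangle, diamond} and shift 7 has {star, square}, leaving only circle.
Day 2, shift 4: day 2 has {cross, circle, hexagon, triangle, diamond} and shift 4 has {hexagon, triangle, square, diamond}, leaving only star.
Day 2, shift 2: day 2 has {cross, circle, hexagon, triangle, star, diamond} and shift 2 has {hexagon, diamond}, leaving only square.
Day 4, shift 3: day 4 has {square, diamond} and shift 3 has {cross, hexagon, triangle, star, diamond}, leaving only circle.
Day 4, shift 1: day 4 has {circle, square, diamond} and shift 1 has {cross, hexagon, triangle, square, diamond}, leaving only star.
Day 3, shift 1: day 3 has {hexagon, triangle} and shift 1 has {cross, hexagon, triangle, star, square, diamond}, leaving only circle.
Day 4, shift 6: day 4 has {circle, star, square, diamond} and shift 6 has {cross, circle, triangle, star}, leaving only hexagon.
Day 5, shift 3: day 5 has {hexagon, triangle, star, diamond} and shift 3 has {cross, circle, hexagon, triangle, star, diamond}, leaving only square.
Day 5, shift 7: day 5 has {hexagon, triangle, star, square, diamond} and shift 7 has {circle, star, square}, leaving only cross.
Day 3 already has {circle, hexagon, triangle} and shift 7 already has {cross, circle, star, square}, so day 3, shift 7 must be diamond.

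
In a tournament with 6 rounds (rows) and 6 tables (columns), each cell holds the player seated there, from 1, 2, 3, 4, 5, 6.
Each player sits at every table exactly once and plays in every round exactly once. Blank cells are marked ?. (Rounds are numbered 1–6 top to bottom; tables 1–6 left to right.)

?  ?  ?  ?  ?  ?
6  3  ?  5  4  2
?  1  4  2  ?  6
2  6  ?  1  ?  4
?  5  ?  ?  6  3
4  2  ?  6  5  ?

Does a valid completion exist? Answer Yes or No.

No

Round 1, table 2: round 1 has {} and table 2 has {1, 2, 3, 5, 6}, so it must be 4.
Round 1, table 4: round 1 has {4} and table 4 has {1, 2, 5, 6}, so it must be 3.
Round 2, table 3: round 2 has {2, 3, 4, 5, 6} and table 3 has {4}, so it must be 1.
Round 3, table 5: round 3 has {1, 2, 4, 6} and table 5 has {4, 5, 6}, so it must be 3.
Now round 4, table 5: round 4 together with table 5 already contain {1, 2, 3, 4, 5, 6} — every symbol — so nothing can go there. The grid has no valid completion.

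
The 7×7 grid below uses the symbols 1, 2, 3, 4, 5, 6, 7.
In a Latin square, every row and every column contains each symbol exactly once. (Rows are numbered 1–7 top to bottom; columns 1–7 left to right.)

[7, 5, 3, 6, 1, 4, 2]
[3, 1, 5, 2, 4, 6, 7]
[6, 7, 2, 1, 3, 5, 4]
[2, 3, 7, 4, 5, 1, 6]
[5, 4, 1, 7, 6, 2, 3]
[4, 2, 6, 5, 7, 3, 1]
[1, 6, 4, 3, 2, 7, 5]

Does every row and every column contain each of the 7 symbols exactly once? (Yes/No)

Each row is a permutation of the 7 symbols, and so is each column.

Yes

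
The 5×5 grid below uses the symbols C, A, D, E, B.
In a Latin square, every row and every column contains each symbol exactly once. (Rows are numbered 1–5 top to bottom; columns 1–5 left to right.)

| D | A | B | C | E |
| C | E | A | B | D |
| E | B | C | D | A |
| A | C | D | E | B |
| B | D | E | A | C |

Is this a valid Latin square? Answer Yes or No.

Yes

Each row is a permutation of the 5 symbols, and so is each column.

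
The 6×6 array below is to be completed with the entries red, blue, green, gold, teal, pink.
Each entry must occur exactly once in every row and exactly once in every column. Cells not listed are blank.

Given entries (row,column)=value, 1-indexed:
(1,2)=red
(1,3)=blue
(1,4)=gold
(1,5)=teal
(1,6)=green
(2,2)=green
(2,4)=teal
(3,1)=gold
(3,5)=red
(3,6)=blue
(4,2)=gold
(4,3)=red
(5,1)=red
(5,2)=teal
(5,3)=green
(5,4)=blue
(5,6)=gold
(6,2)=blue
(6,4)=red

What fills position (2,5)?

Row 1, column 1: row 1 has {red, blue, green, gold, teal} and column 1 has {red, gold}, leaving only pink.
Row 2, column 1: row 2 has {green, teal} and column 1 has {red, gold, pink}, leaving only blue.
Row 3, column 2: row 3 has {red, blue, gold} and column 2 has {red, blue, green, gold, teal}, leaving only pink.
Row 3, column 3: row 3 has {red, blue, gold, pink} and column 3 has {red, blue, green}, leaving only teal.
Row 3, column 4: row 3 has {red, blue, gold, teal, pink} and column 4 has {red, blue, gold, teal}, leaving only green.
Row 4, column 4: row 4 has {red, gold} and column 4 has {red, blue, green, gold, teal}, leaving only pink.
Row 4, column 6: row 4 has {red, gold, pink} and column 6 has {blue, green, gold}, leaving only teal.
Row 4, column 1: row 4 has {red, gold, teal, pink} and column 1 has {red, blue, gold, pink}, leaving only green.
Row 4, column 5: row 4 has {red, green, gold, teal, pink} and column 5 has {red, teal}, leaving only blue.
Row 5, column 5: row 5 has {red, blue, green, gold, teal} and column 5 has {red, blue, teal}, leaving only pink.
Row 2 already has {blue, green, teal} and column 5 already has {red, blue, teal, pink}, so row 2, column 5 must be gold.

gold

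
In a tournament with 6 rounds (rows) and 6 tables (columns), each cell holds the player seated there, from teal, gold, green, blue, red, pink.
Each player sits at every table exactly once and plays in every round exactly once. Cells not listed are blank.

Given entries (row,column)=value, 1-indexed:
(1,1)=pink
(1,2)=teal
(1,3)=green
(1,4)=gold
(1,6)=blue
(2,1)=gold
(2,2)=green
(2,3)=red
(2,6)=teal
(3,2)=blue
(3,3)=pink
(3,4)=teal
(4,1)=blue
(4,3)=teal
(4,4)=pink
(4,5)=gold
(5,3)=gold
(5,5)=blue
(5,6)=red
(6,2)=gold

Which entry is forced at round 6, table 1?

Round 1, table 5: round 1 has {teal, gold, green, blue, pink} and table 5 has {gold, blue}, leaving only red.
Round 2, table 4: round 2 has {teal, gold, green, red} and table 4 has {teal, gold, pink}, leaving only blue.
Round 2, table 5: round 2 has {teal, gold, green, blue, red} and table 5 has {gold, blue, red}, leaving only pink.
Round 3, table 5: round 3 has {teal, blue, pink} and table 5 has {gold, blue, red, pink}, leaving only green.
Round 3, table 1: round 3 has {teal, green, blue, pink} and table 1 has {gold, blue, pink}, leaving only red.
Round 3, table 6: round 3 has {teal, green, blue, red, pink} and table 6 has {teal, blue, red}, leaving only gold.
Round 4, table 2: round 4 has {teal, gold, blue, pink} and table 2 has {teal, gold, green, blue}, leaving only red.
Round 4, table 6: round 4 has {teal, gold, blue, red, pink} and table 6 has {teal, gold, blue, red}, leaving only green.
Round 5, table 2: round 5 has {gold, blue, red} and table 2 has {teal, gold, green, blue, red}, leaving only pink.
Round 5, table 4: round 5 has {gold, blue, red, pink} and table 4 has {teal, gold, blue, pink}, leaving only green.
Round 5, table 1: round 5 has {gold, green, blue, red, pink} and table 1 has {gold, blue, red, pink}, leaving only teal.
Round 6 already has {gold} and table 1 already has {teal, gold, blue, red, pink}, so round 6, table 1 must be green.

green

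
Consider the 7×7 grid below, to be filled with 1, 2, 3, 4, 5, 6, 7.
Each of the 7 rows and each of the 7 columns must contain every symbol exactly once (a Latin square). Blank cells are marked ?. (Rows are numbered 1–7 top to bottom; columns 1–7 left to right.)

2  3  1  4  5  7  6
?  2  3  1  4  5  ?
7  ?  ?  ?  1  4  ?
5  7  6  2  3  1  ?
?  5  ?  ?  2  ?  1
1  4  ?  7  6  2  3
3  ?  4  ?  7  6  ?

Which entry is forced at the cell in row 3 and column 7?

5

Row 2, column 1: row 2 has {1, 2, 3, 4, 5} and column 1 has {1, 2, 3, 5, 7}, leaving only 6.
Row 2, column 7: row 2 has {1, 2, 3, 4, 5, 6} and column 7 has {1, 3, 6}, leaving only 7.
Row 3, column 2: row 3 has {1, 4, 7} and column 2 has {2, 3, 4, 5, 7}, leaving only 6.
Row 4, column 7: row 4 has {1, 2, 3, 5, 6, 7} and column 7 has {1, 3, 6, 7}, leaving only 4.
Row 5, column 1: row 5 has {1, 2, 5} and column 1 has {1, 2, 3, 5, 6, 7}, leaving only 4.
Row 5, column 3: row 5 has {1, 2, 4, 5} and column 3 has {1, 3, 4, 6}, leaving only 7.
Row 5, column 6: row 5 has {1, 2, 4, 5, 7} and column 6 has {1, 2, 4, 5, 6, 7}, leaving only 3.
Row 5, column 4: row 5 has {1, 2, 3, 4, 5, 7} and column 4 has {1, 2, 4, 7}, leaving only 6.
Row 6, column 3: row 6 has {1, 2, 3, 4, 6, 7} and column 3 has {1, 3, 4, 6, 7}, leaving only 5.
Row 3, column 3: row 3 has {1, 4, 6, 7} and column 3 has {1, 3, 4, 5, 6, 7}, leaving only 2.
Row 3 already has {1, 2, 4, 6, 7} and column 7 already has {1, 3, 4, 6, 7}, so row 3, column 7 must be 5.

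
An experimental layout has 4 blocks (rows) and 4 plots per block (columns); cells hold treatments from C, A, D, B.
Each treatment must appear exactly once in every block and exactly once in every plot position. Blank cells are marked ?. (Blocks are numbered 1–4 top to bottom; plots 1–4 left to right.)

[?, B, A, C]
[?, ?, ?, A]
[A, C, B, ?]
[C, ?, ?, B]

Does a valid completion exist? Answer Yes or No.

No block or plot among the givens repeats a symbol, and propagating forced cells runs into no contradiction.
One valid completion exists (for instance, D B A C / B D C A / A C B D / C A D B).

Yes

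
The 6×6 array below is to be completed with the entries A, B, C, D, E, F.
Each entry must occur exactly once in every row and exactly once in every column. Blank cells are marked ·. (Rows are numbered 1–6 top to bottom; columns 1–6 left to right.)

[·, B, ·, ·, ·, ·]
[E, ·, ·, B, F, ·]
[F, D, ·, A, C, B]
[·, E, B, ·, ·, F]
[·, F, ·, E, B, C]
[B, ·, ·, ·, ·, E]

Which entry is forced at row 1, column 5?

Row 3, column 3: row 3 has {A, B, C, D, F} and column 3 has {B}, leaving only E.
Row 1, column 5 is narrowed to {A, D, E}.
If it were A, then row 1, column 4 would be left with no valid symbol.
If it were D, then row 1, column 4 would be left with no valid symbol.
So row 1, column 5 must be E.

E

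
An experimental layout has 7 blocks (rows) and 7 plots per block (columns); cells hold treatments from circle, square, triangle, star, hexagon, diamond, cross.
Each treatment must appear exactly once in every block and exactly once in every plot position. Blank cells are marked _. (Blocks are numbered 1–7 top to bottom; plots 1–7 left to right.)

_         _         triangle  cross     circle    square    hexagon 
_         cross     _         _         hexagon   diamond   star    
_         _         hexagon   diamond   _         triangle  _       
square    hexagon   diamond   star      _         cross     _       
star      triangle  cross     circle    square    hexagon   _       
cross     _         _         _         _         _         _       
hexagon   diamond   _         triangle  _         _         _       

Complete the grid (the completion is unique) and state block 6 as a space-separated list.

cross circle square hexagon diamond star triangle

Block 1, plot 1: block 1 has {circle, square, triangle, hexagon, cross} and plot 1 has {square, star, hexagon, cross}, leaving only diamond.
Block 1, plot 2: block 1 has {circle, square, triangle, hexagon, diamond, cross} and plot 2 has {triangle, hexagon, diamond, cross}, leaving only star.
Block 2, plot 4: block 2 has {star, hexagon, diamond, cross} and plot 4 has {circle, triangle, star, diamond, cross}, leaving only square.
Block 6, plot 4: block 6 has {cross} and plot 4 has {circle, square, triangle, star, diamond, cross}, leaving only hexagon.
Block 2, plot 3: block 2 has {square, star, hexagon, diamond, cross} and plot 3 has {triangle, hexagon, diamond, cross}, leaving only circle.
Block 2, plot 1: block 2 has {circle, square, star, hexagon, diamond, cross} and plot 1 has {square, star, hexagon, diamond, cross}, leaving only triangle.
Block 3, plot 1: block 3 has {triangle, hexagon, diamond} and plot 1 has {square, triangle, star, hexagon, diamond, cross}, leaving only circle.
Block 3, plot 2: block 3 has {circle, triangle, hexagon, diamond} and plot 2 has {triangle, star, hexagon, diamond, cross}, leaving only square.
Block 6, plot 2: block 6 has {hexagon, cross} and plot 2 has {square, triangle, star, hexagon, diamond, cross}, leaving only circle.
Block 6, plot 6: block 6 has {circle, hexagon, cross} and plot 6 has {square, triangle, hexagon, diamond, cross}, leaving only star.
Block 6, plot 3: block 6 has {circle, star, hexagon, cross} and plot 3 has {circle, triangle, hexagon, diamond, cross}, leaving only square.
Block 3, plot 7: block 3 has {circle, square, triangle, hexagon, diamond} and plot 7 has {star, hexagon}, leaving only cross.
Block 3, plot 5: block 3 has {circle, square, triangle, hexagon, diamond, cross} and plot 5 has {circle, square, hexagon}, leaving only star.
Block 4, plot 5: block 4 has {square, star, hexagon, diamond, cross} and plot 5 has {circle, square, star, hexagon}, leaving only triangle.
Block 6, plot 5: block 6 has {circle, square, star, hexagon, cross} and plot 5 has {circle, square, triangle, star, hexagon}, leaving only diamond.
Block 6, plot 7: block 6 has {circle, square, star, hexagon, diamond, cross} and plot 7 has {star, hexagon, cross}, leaving only triangle.
So block 6 reads: cross circle square hexagon diamond star triangle.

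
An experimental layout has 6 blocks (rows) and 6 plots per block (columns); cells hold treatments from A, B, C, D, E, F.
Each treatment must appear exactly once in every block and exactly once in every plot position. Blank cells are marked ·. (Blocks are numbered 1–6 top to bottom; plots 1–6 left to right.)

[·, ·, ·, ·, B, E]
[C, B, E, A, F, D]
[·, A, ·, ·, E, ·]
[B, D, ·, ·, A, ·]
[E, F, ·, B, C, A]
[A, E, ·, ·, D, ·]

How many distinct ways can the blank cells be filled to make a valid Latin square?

Block 1, plot 1: eliminating its block and plot leaves {D, F}.
Block 1, plot 2: eliminating its block and plot leaves {C}.
Block 1, plot 3: eliminating its block and plot leaves {A, C, D, F}.
Block 1, plot 4: eliminating its block and plot leaves {C, D, F}.
Block 3, plot 1: eliminating its block and plot leaves {D, F}.
Block 3, plot 3: eliminating its block and plot leaves {B, C, D, F}.
Block 3, plot 4: eliminating its block and plot leaves {C, D, F}.
Block 3, plot 6: eliminating its block and plot leaves {B, C, F}.
Block 4, plot 3: eliminating its block and plot leaves {C, F}.
Block 4, plot 4: eliminating its block and plot leaves {C, E, F}.
Block 4, plot 6: eliminating its block and plot leaves {C, F}.
Block 5, plot 3: eliminating its block and plot leaves {D}.
Block 6, plot 3: eliminating its block and plot leaves {B, C, F}.
Block 6, plot 4: eliminating its block and plot leaves {C, F}.
Block 6, plot 6: eliminating its block and plot leaves {B, C, F}.
Enumerating the assignments across these blanks that avoid any block or plot repeat gives 6 completions.

6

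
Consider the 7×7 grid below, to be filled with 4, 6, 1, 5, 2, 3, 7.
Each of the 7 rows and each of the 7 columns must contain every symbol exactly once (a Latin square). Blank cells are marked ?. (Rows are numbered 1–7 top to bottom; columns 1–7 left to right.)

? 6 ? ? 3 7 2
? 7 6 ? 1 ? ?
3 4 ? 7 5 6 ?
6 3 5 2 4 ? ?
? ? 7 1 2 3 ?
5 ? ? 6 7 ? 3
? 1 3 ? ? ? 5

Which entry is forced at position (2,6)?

5

Row 2, column 7: row 2 has {6, 1, 7} and column 7 has {5, 2, 3}, leaving only 4.
Row 2, column 1: row 2 has {4, 6, 1, 7} and column 1 has {6, 5, 3}, leaving only 2.
Row 2 already has {4, 6, 1, 2, 7} and column 6 already has {6, 3, 7}, so row 2, column 6 must be 5.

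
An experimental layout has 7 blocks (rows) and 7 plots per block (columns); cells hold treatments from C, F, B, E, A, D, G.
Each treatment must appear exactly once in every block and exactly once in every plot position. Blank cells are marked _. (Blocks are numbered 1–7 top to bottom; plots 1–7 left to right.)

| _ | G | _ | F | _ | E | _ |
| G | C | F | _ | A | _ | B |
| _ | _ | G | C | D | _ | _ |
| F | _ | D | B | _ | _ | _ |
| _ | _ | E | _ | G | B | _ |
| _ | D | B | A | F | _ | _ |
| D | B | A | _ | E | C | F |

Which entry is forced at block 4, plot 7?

Block 1, plot 3: block 1 has {F, E, G} and plot 3 has {F, B, E, A, D, G}, leaving only C.
Block 1, plot 5: block 1 has {C, F, E, G} and plot 5 has {F, E, A, D, G}, leaving only B.
Block 1, plot 1: block 1 has {C, F, B, E, G} and plot 1 has {F, D, G}, leaving only A.
Block 1, plot 7: block 1 has {C, F, B, E, A, G} and plot 7 has {F, B}, leaving only D.
Block 2, plot 6: block 2 has {C, F, B, A, G} and plot 6 has {C, B, E}, leaving only D.
Block 2, plot 4: block 2 has {C, F, B, A, D, G} and plot 4 has {C, F, B, A}, leaving only E.
Block 4, plot 5: block 4 has {F, B, D} and plot 5 has {F, B, E, A, D, G}, leaving only C.
Block 5, plot 1: block 5 has {B, E, G} and plot 1 has {F, A, D, G}, leaving only C.
Block 5, plot 4: block 5 has {C, B, E, G} and plot 4 has {C, F, B, E, A}, leaving only D.
Block 5, plot 7: block 5 has {C, B, E, D, G} and plot 7 has {F, B, D}, leaving only A.
Block 3, plot 7: block 3 has {C, D, G} and plot 7 has {F, B, A, D}, leaving only E.
Block 4 already has {C, F, B, D} and plot 7 already has {F, B, E, A, D}, so block 4, plot 7 must be G.

G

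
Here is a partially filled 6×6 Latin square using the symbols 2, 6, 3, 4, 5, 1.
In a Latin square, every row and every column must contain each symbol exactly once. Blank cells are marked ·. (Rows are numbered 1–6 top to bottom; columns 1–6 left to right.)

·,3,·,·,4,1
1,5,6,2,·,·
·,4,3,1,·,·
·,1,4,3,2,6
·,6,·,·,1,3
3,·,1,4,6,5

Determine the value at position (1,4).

6

Row 2, column 5: row 2 has {2, 6, 5, 1} and column 5 has {2, 6, 4, 1}, leaving only 3.
Row 2, column 6: row 2 has {2, 6, 3, 5, 1} and column 6 has {6, 3, 5, 1}, leaving only 4.
Row 3, column 5: row 3 has {3, 4, 1} and column 5 has {2, 6, 3, 4, 1}, leaving only 5.
Row 3, column 6: row 3 has {3, 4, 5, 1} and column 6 has {6, 3, 4, 5, 1}, leaving only 2.
Row 3, column 1: row 3 has {2, 3, 4, 5, 1} and column 1 has {3, 1}, leaving only 6.
Row 4, column 1: row 4 has {2, 6, 3, 4, 1} and column 1 has {6, 3, 1}, leaving only 5.
Row 1, column 1: row 1 has {3, 4, 1} and column 1 has {6, 3, 5, 1}, leaving only 2.
Row 1, column 3: row 1 has {2, 3, 4, 1} and column 3 has {6, 3, 4, 1}, leaving only 5.
Row 1 already has {2, 3, 4, 5, 1} and column 4 already has {2, 3, 4, 1}, so row 1, column 4 must be 6.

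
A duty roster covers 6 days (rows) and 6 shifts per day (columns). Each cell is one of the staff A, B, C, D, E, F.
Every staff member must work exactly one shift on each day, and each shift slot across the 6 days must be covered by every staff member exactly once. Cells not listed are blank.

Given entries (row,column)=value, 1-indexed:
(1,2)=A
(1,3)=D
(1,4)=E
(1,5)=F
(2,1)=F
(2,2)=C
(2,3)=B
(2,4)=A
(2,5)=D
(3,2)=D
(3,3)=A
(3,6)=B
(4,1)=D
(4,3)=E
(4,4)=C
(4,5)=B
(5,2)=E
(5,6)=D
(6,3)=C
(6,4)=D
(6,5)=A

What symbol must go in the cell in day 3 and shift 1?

Day 1, shift 6: day 1 has {A, D, E, F} and shift 6 has {B, D}, leaving only C.
Day 1, shift 1: day 1 has {A, C, D, E, F} and shift 1 has {D, F}, leaving only B.
Day 2, shift 6: day 2 has {A, B, C, D, F} and shift 6 has {B, C, D}, leaving only E.
Day 3, shift 4: day 3 has {A, B, D} and shift 4 has {A, C, D, E}, leaving only F.
Day 4, shift 2: day 4 has {B, C, D, E} and shift 2 has {A, C, D, E}, leaving only F.
Day 4, shift 6: day 4 has {B, C, D, E, F} and shift 6 has {B, C, D, E}, leaving only A.
Day 5, shift 3: day 5 has {D, E} and shift 3 has {A, B, C, D, E}, leaving only F.
Day 5, shift 4: day 5 has {D, E, F} and shift 4 has {A, C, D, E, F}, leaving only B.
Day 5, shift 5: day 5 has {B, D, E, F} and shift 5 has {A, B, D, F}, leaving only C.
Day 3, shift 5: day 3 has {A, B, D, F} and shift 5 has {A, B, C, D, F}, leaving only E.
Day 3 already has {A, B, D, E, F} and shift 1 already has {B, D, F}, so day 3, shift 1 must be C.

C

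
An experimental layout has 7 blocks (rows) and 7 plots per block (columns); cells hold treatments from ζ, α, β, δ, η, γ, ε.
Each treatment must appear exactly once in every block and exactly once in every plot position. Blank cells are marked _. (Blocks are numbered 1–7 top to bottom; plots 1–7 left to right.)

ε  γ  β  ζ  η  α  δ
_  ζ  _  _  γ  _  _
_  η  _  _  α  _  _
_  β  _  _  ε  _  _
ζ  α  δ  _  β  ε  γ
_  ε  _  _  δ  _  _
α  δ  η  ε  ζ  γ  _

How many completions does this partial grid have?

44

Block 2, plot 1: eliminating its block and plot leaves {β, δ, η}.
Block 2, plot 3: eliminating its block and plot leaves {α, ε}.
Block 2, plot 4: eliminating its block and plot leaves {α, β, δ, η}.
Block 2, plot 6: eliminating its block and plot leaves {β, δ, η}.
Block 2, plot 7: eliminating its block and plot leaves {α, β, η, ε}.
Block 3, plot 1: eliminating its block and plot leaves {β, δ, γ}.
Block 3, plot 3: eliminating its block and plot leaves {ζ, γ, ε}.
Block 3, plot 4: eliminating its block and plot leaves {β, δ, γ}.
Block 3, plot 6: eliminating its block and plot leaves {ζ, β, δ}.
Block 3, plot 7: eliminating its block and plot leaves {ζ, β, ε}.
Block 4, plot 1: eliminating its block and plot leaves {δ, η, γ}.
Block 4, plot 3: eliminating its block and plot leaves {ζ, α, γ}.
Block 4, plot 4: eliminating its block and plot leaves {α, δ, η, γ}.
Block 4, plot 6: eliminating its block and plot leaves {ζ, δ, η}.
Block 4, plot 7: eliminating its block and plot leaves {ζ, α, η}.
Block 5, plot 4: eliminating its block and plot leaves {η}.
Block 6, plot 1: eliminating its block and plot leaves {β, η, γ}.
Block 6, plot 3: eliminating its block and plot leaves {ζ, α, γ}.
Block 6, plot 4: eliminating its block and plot leaves {α, β, η, γ}.
Block 6, plot 6: eliminating its block and plot leaves {ζ, β, η}.
Block 6, plot 7: eliminating its block and plot leaves {ζ, α, β, η}.
Block 7, plot 7: eliminating its block and plot leaves {β}.
Enumerating the assignments across these blanks that avoid any block or plot repeat gives 44 completions.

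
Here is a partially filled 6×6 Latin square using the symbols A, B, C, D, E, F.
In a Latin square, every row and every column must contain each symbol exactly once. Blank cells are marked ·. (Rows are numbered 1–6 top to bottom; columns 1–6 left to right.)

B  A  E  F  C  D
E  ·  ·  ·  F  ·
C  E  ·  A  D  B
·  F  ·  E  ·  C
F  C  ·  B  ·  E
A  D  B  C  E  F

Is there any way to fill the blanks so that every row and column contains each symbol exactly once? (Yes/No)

Yes

No row or column among the givens repeats a symbol, and propagating forced cells runs into no contradiction.
One valid completion exists (for instance, B A E F C D / E B C D F A / C E F A D B / D F A E B C / F C D B A E / A D B C E F).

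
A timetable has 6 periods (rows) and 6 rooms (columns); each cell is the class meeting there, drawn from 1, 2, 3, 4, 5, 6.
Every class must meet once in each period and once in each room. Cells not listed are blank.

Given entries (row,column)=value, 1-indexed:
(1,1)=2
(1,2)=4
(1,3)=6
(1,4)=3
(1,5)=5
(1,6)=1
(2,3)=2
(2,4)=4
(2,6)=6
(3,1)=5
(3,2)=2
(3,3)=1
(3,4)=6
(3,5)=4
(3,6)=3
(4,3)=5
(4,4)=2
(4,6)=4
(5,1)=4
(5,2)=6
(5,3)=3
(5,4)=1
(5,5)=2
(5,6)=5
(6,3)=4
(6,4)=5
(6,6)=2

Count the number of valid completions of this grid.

4

Period 2, room 1: eliminating its period and room leaves {1, 3}.
Period 2, room 2: eliminating its period and room leaves {1, 3, 5}.
Period 2, room 5: eliminating its period and room leaves {1, 3}.
Period 4, room 1: eliminating its period and room leaves {1, 3, 6}.
Period 4, room 2: eliminating its period and room leaves {1, 3}.
Period 4, room 5: eliminating its period and room leaves {1, 3, 6}.
Period 6, room 1: eliminating its period and room leaves {1, 3, 6}.
Period 6, room 2: eliminating its period and room leaves {1, 3}.
Period 6, room 5: eliminating its period and room leaves {1, 3, 6}.
Enumerating the assignments across these blanks that avoid any period or room repeat gives 4 completions.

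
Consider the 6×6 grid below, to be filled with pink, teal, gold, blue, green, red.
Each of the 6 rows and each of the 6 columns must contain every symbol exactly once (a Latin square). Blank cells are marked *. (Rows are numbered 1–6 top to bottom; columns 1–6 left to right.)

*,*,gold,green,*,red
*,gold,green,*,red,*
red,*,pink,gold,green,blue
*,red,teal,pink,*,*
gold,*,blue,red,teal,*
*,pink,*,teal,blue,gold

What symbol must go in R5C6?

Row 1, column 5: row 1 has {gold, green, red} and column 5 has {teal, blue, green, red}, leaving only pink.
Row 2, column 4: row 2 has {gold, green, red} and column 4 has {pink, teal, gold, green, red}, leaving only blue.
Row 3, column 2: row 3 has {pink, gold, blue, green, red} and column 2 has {pink, gold, red}, leaving only teal.
Row 1, column 2: row 1 has {pink, gold, green, red} and column 2 has {pink, teal, gold, red}, leaving only blue.
Row 1, column 1: row 1 has {pink, gold, blue, green, red} and column 1 has {gold, red}, leaving only teal.
Row 2, column 1: row 2 has {gold, blue, green, red} and column 1 has {teal, gold, red}, leaving only pink.
Row 2, column 6: row 2 has {pink, gold, blue, green, red} and column 6 has {gold, blue, red}, leaving only teal.
Row 4, column 5: row 4 has {pink, teal, red} and column 5 has {pink, teal, blue, green, red}, leaving only gold.
Row 4, column 6: row 4 has {pink, teal, gold, red} and column 6 has {teal, gold, blue, red}, leaving only green.
Row 5 already has {teal, gold, blue, red} and column 6 already has {teal, gold, blue, green, red}, so row 5, column 6 must be pink.

pink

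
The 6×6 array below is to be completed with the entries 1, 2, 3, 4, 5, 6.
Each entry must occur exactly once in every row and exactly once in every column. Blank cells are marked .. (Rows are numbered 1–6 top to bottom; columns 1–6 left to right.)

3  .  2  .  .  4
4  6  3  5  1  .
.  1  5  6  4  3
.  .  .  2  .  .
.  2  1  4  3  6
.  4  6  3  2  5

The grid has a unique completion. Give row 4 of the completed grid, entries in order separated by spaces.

6 3 4 2 5 1

Row 4, column 3: row 4 has {2} and column 3 has {1, 2, 3, 5, 6}, leaving only 4.
Row 4, column 6: row 4 has {2, 4} and column 6 has {3, 4, 5, 6}, leaving only 1.
Row 1, column 2: row 1 has {2, 3, 4} and column 2 has {1, 2, 4, 6}, leaving only 5.
Row 4, column 2: row 4 has {1, 2, 4} and column 2 has {1, 2, 4, 5, 6}, leaving only 3.
Row 1, column 4: row 1 has {2, 3, 4, 5} and column 4 has {2, 3, 4, 5, 6}, leaving only 1.
Row 1, column 5: row 1 has {1, 2, 3, 4, 5} and column 5 has {1, 2, 3, 4}, leaving only 6.
Row 4, column 5: row 4 has {1, 2, 3, 4} and column 5 has {1, 2, 3, 4, 6}, leaving only 5.
Row 4, column 1: row 4 has {1, 2, 3, 4, 5} and column 1 has {3, 4}, leaving only 6.
So row 4 reads: 6 3 4 2 5 1.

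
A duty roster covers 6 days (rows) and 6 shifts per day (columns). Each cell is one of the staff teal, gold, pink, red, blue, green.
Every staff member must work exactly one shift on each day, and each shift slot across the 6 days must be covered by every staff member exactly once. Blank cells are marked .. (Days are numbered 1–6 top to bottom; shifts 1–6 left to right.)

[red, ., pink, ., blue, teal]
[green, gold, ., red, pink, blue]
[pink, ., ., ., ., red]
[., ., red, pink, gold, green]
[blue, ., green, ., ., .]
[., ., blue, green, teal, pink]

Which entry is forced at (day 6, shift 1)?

gold

Day 6 already has {teal, pink, blue, green} and shift 1 already has {pink, red, blue, green}, so day 6, shift 1 must be gold.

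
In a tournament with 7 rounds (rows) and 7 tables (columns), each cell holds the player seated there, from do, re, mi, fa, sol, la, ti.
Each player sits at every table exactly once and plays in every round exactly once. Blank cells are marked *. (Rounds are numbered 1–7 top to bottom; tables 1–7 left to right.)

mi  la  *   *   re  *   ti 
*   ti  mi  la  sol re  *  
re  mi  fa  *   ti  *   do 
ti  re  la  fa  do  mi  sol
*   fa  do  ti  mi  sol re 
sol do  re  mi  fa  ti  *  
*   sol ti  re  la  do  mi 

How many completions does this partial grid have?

1

Round 1, table 3: eliminating its round and table leaves {sol}.
Round 1, table 4: eliminating its round and table leaves {do, sol}.
Round 1, table 6: eliminating its round and table leaves {fa}.
Round 2, table 1: eliminating its round and table leaves {do, fa}.
Round 2, table 7: eliminating its round and table leaves {fa}.
Round 3, table 4: eliminating its round and table leaves {sol}.
Round 3, table 6: eliminating its round and table leaves {la}.
Round 5, table 1: eliminating its round and table leaves {la}.
Round 6, table 7: eliminating its round and table leaves {la}.
Round 7, table 1: eliminating its round and table leaves {fa}.
Only one assignment across all blanks avoids any round or table repeat, giving 1 completion.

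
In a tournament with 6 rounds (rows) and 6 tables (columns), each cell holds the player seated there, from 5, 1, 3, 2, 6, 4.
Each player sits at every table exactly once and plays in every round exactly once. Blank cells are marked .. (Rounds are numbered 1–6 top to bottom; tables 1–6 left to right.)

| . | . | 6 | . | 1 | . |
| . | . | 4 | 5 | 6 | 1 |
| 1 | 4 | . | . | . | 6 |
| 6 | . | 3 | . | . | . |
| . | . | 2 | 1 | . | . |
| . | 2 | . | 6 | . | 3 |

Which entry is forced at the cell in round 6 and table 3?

1

Round 2, table 2: round 2 has {5, 1, 6, 4} and table 2 has {2, 4}, leaving only 3.
Round 1, table 2: round 1 has {1, 6} and table 2 has {3, 2, 4}, leaving only 5.
Round 2, table 1: round 2 has {5, 1, 3, 6, 4} and table 1 has {1, 6}, leaving only 2.
Round 3, table 3: round 3 has {1, 6, 4} and table 3 has {3, 2, 6, 4}, leaving only 5.
Round 6 already has {3, 2, 6} and table 3 already has {5, 3, 2, 6, 4}, so round 6, table 3 must be 1.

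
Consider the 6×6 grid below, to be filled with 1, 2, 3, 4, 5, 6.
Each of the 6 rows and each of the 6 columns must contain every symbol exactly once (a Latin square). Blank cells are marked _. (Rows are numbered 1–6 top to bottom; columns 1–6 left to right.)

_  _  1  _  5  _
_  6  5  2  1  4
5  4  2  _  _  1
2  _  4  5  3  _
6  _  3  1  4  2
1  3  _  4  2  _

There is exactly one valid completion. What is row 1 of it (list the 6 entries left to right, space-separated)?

4 2 1 6 5 3

Row 1, column 2: row 1 has {1, 5} and column 2 has {3, 4, 6}, leaving only 2.
Row 2, column 1: row 2 has {1, 2, 4, 5, 6} and column 1 has {1, 2, 5, 6}, leaving only 3.
Row 1, column 1: row 1 has {1, 2, 5} and column 1 has {1, 2, 3, 5, 6}, leaving only 4.
Row 3, column 5: row 3 has {1, 2, 4, 5} and column 5 has {1, 2, 3, 4, 5}, leaving only 6.
Row 3, column 4: row 3 has {1, 2, 4, 5, 6} and column 4 has {1, 2, 4, 5}, leaving only 3.
Row 1, column 4: row 1 has {1, 2, 4, 5} and column 4 has {1, 2, 3, 4, 5}, leaving only 6.
Row 1, column 6: row 1 has {1, 2, 4, 5, 6} and column 6 has {1, 2, 4}, leaving only 3.
So row 1 reads: 4 2 1 6 5 3.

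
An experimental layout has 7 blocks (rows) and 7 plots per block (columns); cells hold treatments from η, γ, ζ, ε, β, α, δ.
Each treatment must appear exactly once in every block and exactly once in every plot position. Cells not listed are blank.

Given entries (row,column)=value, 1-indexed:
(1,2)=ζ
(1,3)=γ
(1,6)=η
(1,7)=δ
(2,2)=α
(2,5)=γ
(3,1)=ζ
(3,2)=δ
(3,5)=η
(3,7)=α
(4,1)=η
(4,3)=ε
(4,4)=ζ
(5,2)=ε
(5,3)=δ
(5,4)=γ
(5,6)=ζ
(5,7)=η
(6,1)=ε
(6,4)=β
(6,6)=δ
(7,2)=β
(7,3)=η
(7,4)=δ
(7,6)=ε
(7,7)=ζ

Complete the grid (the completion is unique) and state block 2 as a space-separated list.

Block 2, plot 6: block 2 has {γ, α} and plot 6 has {η, ζ, ε, δ}, leaving only β.
Block 2, plot 1: block 2 has {γ, β, α} and plot 1 has {η, ζ, ε}, leaving only δ.
Block 2, plot 3: block 2 has {γ, β, α, δ} and plot 3 has {η, γ, ε, δ}, leaving only ζ.
Block 2, plot 7: block 2 has {γ, ζ, β, α, δ} and plot 7 has {η, ζ, α, δ}, leaving only ε.
Block 2, plot 4: block 2 has {γ, ζ, ε, β, α, δ} and plot 4 has {γ, ζ, β, δ}, leaving only η.
So block 2 reads: δ α ζ η γ β ε.

δ α ζ η γ β ε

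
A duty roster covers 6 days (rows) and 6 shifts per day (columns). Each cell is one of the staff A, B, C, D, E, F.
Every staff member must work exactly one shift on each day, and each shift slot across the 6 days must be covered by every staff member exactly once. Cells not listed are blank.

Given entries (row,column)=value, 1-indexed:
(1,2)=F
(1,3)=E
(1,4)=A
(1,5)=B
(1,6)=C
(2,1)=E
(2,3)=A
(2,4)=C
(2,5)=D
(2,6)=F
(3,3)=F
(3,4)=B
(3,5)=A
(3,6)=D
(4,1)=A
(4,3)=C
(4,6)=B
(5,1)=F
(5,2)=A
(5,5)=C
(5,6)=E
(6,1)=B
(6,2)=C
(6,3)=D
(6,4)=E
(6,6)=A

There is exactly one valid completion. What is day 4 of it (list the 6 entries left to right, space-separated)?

A D C F E B

Day 1, shift 1: day 1 has {A, B, C, E, F} and shift 1 has {A, B, E, F}, leaving only D.
Day 2, shift 2: day 2 has {A, C, D, E, F} and shift 2 has {A, C, F}, leaving only B.
Day 3, shift 1: day 3 has {A, B, D, F} and shift 1 has {A, B, D, E, F}, leaving only C.
Day 3, shift 2: day 3 has {A, B, C, D, F} and shift 2 has {A, B, C, F}, leaving only E.
Day 4, shift 2: day 4 has {A, B, C} and shift 2 has {A, B, C, E, F}, leaving only D.
Day 4, shift 4: day 4 has {A, B, C, D} and shift 4 has {A, B, C, E}, leaving only F.
Day 4, shift 5: day 4 has {A, B, C, D, F} and shift 5 has {A, B, C, D}, leaving only E.
So day 4 reads: A D C F E B.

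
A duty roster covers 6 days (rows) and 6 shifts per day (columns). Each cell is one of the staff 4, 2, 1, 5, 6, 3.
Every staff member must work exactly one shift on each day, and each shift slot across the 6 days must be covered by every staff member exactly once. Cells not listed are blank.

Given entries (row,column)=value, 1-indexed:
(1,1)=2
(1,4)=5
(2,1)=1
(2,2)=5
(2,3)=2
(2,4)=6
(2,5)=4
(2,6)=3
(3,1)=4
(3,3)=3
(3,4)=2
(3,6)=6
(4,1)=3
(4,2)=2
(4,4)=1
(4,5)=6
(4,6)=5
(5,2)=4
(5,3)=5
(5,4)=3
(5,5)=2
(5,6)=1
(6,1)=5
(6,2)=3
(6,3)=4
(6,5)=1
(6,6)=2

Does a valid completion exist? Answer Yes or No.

Day 4, shift 3: day 4 together with shift 3 already contain {4, 2, 1, 5, 6, 3} — every symbol — so nothing can go there. The grid has no valid completion.

No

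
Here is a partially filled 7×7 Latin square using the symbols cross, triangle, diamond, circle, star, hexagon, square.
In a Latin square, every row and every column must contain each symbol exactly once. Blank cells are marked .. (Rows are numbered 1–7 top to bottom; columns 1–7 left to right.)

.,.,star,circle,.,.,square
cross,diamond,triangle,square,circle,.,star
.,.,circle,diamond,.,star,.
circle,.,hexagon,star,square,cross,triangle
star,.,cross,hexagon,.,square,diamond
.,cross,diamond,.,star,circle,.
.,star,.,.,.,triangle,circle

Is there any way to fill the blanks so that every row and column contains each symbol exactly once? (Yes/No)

Row 4, column 2: row 4 together with column 2 already contain {cross, triangle, diamond, circle, star, hexagon, square} — every symbol — so nothing can go there. The grid has no valid completion.

No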